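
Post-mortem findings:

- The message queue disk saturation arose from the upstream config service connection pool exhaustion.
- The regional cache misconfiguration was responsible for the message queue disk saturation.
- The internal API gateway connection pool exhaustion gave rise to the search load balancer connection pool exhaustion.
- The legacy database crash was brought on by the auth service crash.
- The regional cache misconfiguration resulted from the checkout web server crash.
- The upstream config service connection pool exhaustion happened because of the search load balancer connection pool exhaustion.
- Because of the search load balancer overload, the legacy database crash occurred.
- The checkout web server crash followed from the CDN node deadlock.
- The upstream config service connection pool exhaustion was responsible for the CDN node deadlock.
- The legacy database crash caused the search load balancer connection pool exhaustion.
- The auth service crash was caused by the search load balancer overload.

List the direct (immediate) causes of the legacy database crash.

the auth service crash, the search load balancer overload

the auth service crash, the search load balancer overload → the legacy database crash with nothing further upstream stated.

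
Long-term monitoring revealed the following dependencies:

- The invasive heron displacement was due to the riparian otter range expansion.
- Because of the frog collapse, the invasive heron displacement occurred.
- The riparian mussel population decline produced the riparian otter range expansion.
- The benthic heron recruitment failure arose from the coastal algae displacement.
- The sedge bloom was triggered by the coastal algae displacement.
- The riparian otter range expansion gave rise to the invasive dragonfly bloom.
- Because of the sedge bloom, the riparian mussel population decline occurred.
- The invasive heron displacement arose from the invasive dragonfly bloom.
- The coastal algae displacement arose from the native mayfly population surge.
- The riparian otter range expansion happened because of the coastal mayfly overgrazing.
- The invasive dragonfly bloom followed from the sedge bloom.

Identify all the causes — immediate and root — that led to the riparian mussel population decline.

Immediate cause of the riparian mussel population decline: the sedge bloom.
Further upstream: the native mayfly population surge, the coastal algae displacement.

the coastal algae displacement, the native mayfly population surge, the sedge bloom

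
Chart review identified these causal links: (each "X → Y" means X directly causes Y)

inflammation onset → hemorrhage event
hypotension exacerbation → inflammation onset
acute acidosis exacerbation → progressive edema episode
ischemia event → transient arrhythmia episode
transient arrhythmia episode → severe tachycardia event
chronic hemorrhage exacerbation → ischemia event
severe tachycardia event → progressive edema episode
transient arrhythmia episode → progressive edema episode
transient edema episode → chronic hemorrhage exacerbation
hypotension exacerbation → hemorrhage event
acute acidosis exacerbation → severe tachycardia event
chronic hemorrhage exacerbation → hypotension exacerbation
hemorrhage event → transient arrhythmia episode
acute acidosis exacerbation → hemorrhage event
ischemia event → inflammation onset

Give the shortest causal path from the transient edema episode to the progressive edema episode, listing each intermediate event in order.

the transient edema episode → the chronic hemorrhage exacerbation
the chronic hemorrhage exacerbation → the ischemia event
the ischemia event → the transient arrhythmia episode
the transient arrhythmia episode → the progressive edema episode
Length: 4 steps.

the transient edema episode → the chronic hemorrhage exacerbation → the ischemia event → the transient arrhythmia episode → the progressive edema episode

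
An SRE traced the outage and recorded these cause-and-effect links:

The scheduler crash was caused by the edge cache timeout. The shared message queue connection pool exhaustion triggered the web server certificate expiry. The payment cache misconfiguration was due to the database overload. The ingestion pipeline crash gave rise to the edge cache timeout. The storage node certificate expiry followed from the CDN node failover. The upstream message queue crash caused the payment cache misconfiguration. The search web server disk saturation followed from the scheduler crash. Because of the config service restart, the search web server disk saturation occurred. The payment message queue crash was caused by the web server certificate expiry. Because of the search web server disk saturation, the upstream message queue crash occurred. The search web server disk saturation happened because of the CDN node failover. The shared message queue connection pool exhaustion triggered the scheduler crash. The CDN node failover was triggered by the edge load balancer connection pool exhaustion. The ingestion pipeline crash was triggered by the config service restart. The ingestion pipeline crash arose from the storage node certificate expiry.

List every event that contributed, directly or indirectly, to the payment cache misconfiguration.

Immediate causes of the payment cache misconfiguration: the database overload, the upstream message queue crash.
Further upstream: the shared message queue connection pool exhaustion, the edge load balancer connection pool exhaustion, the config service restart, the CDN node failover, the storage node certificate expiry, the ingestion pipeline crash, the edge cache timeout, the scheduler crash, the search web server disk saturation.

the CDN node failover, the config service restart, the database overload, the edge cache timeout, the edge load balancer connection pool exhaustion, the ingestion pipeline crash, the scheduler crash, the search web server disk saturation, the shared message queue connection pool exhaustion, the storage node certificate expiry, the upstream message queue crash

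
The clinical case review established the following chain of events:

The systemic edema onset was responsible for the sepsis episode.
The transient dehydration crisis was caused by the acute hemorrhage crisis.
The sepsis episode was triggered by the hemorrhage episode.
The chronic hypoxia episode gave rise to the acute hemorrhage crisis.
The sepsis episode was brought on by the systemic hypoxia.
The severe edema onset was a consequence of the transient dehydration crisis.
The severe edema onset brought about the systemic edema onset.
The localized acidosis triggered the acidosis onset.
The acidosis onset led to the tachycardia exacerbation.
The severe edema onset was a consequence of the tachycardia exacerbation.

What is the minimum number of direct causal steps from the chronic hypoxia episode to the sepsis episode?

5

Shortest chain: the chronic hypoxia episode → the acute hemorrhage crisis → the transient dehydration crisis → the severe edema onset → the systemic edema onset → the sepsis episode.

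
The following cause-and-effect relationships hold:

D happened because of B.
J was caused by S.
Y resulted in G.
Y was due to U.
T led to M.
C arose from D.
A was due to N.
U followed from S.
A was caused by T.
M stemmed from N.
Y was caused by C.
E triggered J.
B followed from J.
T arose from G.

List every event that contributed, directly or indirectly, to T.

Immediate cause of T: G.
Further upstream: E, S, J, B, D, C, U, Y.

B, C, D, E, G, J, S, U, Y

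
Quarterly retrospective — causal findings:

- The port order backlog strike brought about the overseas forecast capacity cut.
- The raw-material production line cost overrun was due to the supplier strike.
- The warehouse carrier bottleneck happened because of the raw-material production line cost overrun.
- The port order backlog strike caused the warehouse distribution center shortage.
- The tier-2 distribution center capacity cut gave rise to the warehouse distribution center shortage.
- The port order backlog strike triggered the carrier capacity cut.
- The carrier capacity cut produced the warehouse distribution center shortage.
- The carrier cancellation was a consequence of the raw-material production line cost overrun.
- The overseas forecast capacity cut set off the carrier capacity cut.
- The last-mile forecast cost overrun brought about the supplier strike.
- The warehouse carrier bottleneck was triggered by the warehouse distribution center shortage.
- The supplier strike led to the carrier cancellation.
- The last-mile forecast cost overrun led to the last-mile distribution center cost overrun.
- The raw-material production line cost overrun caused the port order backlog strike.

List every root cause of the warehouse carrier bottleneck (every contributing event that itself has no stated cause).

Tracing upstream from the warehouse carrier bottleneck: the warehouse carrier bottleneck ← the raw-material production line cost overrun ← the supplier strike ← the last-mile forecast cost overrun.
A separate upstream branch: the warehouse carrier bottleneck ← the warehouse distribution center shortage ← the tier-2 distribution center capacity cut.
Each of those chain origins has no stated cause.

the last-mile forecast cost overrun, the tier-2 distribution center capacity cut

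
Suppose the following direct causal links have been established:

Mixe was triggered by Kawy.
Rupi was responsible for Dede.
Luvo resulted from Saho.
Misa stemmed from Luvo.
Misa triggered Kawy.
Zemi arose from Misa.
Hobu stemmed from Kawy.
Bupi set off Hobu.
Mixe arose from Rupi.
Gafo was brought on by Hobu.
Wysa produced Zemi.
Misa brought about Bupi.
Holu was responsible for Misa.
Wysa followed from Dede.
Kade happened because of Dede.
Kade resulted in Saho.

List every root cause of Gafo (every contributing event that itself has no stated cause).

Holu, Rupi

Tracing upstream from Gafo: Gafo ← Hobu ← Bupi ← Misa ← Luvo ← Saho ← Kade ← Dede ← Rupi.
A separate upstream branch: Gafo ← Hobu ← Bupi ← Misa ← Holu.
Each of those chain origins has no stated cause.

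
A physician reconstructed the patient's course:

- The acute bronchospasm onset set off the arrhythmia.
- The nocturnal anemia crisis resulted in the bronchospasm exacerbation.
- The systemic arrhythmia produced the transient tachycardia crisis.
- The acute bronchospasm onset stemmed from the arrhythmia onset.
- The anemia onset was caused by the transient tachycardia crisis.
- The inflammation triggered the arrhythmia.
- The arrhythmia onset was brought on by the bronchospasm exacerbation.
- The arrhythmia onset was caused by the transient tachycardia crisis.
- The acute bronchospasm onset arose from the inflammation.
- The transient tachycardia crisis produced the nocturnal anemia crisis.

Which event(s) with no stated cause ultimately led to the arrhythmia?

the inflammation, the systemic arrhythmia

Tracing upstream from the arrhythmia: the arrhythmia ← the acute bronchospasm onset ← the arrhythmia onset ← the transient tachycardia crisis ← the systemic arrhythmia.
A separate upstream branch: the arrhythmia ← the inflammation.
Each of those chain origins has no stated cause.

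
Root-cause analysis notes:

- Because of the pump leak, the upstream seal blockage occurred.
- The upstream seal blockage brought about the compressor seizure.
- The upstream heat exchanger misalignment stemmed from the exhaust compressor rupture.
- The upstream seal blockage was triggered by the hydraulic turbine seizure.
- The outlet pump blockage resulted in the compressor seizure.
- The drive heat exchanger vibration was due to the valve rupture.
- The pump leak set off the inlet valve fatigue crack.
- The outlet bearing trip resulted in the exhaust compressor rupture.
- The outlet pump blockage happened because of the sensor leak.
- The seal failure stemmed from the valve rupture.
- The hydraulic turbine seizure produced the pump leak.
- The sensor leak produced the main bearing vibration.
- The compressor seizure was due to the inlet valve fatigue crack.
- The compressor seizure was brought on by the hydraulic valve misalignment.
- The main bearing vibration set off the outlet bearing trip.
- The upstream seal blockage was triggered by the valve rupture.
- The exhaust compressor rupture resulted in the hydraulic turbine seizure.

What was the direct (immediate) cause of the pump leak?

the hydraulic turbine seizure

Upstream contributors include the sensor leak, the main bearing vibration, the outlet bearing trip, the exhaust compressor rupture, but only the hydraulic turbine seizure feeds directly into the pump leak.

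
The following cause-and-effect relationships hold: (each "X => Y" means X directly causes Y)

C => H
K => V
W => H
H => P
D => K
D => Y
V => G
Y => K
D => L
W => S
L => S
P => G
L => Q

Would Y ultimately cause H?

Y leads to K, V, G; H is not among them.

No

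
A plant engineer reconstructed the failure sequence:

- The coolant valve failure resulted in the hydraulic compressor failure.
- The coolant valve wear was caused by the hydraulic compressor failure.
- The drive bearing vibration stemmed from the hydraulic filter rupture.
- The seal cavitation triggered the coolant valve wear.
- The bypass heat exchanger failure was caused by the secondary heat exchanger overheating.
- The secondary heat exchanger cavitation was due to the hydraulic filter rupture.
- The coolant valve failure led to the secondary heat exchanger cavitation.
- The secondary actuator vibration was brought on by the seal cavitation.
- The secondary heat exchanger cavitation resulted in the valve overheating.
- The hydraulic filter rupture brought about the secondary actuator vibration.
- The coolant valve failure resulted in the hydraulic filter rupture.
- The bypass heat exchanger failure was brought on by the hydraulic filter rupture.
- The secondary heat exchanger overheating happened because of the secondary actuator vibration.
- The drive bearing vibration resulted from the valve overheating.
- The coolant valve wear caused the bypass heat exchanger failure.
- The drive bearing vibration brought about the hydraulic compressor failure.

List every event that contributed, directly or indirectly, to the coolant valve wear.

the coolant valve failure, the drive bearing vibration, the hydraulic compressor failure, the hydraulic filter rupture, the seal cavitation, the secondary heat exchanger cavitation, the valve overheating

Immediate causes of the coolant valve wear: the seal cavitation, the hydraulic compressor failure.
Further upstream: the coolant valve failure, the hydraulic filter rupture, the secondary heat exchanger cavitation, the valve overheating, the drive bearing vibration.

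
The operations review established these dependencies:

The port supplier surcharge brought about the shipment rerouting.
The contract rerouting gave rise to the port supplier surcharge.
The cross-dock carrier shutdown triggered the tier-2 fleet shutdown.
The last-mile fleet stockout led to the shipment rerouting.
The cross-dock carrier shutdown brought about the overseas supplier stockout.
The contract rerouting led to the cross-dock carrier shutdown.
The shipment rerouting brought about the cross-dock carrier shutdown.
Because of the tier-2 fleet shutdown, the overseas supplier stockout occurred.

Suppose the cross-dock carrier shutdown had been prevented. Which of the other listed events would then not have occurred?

the overseas supplier stockout, the tier-2 fleet shutdown

Downstream of the cross-dock carrier shutdown: the tier-2 fleet shutdown, the overseas supplier stockout.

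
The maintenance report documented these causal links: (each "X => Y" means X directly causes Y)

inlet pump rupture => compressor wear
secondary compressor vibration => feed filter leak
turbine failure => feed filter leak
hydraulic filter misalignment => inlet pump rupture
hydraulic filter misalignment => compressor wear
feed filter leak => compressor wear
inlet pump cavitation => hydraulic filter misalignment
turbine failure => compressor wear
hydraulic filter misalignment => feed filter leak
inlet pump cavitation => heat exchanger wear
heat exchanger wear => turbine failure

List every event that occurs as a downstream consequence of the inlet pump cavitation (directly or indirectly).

the compressor wear, the feed filter leak, the heat exchanger wear, the hydraulic filter misalignment, the inlet pump rupture, the turbine failure

Direct effects: the heat exchanger wear, the hydraulic filter misalignment.
2 steps out: the turbine failure, the feed filter leak, the inlet pump rupture, the compressor wear.
Not reachable from it: the secondary compressor vibration.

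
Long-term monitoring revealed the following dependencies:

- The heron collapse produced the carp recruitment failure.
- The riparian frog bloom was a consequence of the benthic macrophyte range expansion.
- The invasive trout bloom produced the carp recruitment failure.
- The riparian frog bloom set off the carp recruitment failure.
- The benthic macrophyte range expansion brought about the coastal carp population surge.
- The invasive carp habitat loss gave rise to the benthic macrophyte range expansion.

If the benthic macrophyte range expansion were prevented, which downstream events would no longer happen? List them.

Downstream of the benthic macrophyte range expansion: the coastal carp population surge, the riparian frog bloom, the carp recruitment failure.
Of those, still caused via another path: the carp recruitment failure.
The remainder have no surviving cause.

the coastal carp population surge, the riparian frog bloom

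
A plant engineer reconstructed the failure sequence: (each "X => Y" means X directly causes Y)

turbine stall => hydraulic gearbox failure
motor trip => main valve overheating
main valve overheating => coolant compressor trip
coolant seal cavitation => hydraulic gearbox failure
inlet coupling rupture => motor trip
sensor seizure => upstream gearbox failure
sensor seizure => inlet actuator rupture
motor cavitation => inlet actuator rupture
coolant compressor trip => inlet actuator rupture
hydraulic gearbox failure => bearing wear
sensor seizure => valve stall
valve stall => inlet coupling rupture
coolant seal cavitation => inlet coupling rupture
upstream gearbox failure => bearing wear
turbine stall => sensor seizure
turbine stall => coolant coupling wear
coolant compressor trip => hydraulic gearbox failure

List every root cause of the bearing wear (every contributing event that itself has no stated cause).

Tracing upstream from the bearing wear: the bearing wear ← the hydraulic gearbox failure ← the turbine stall.
A separate upstream branch: the bearing wear ← the hydraulic gearbox failure ← the coolant seal cavitation.
Each of those chain origins has no stated cause.

the coolant seal cavitation, the turbine stall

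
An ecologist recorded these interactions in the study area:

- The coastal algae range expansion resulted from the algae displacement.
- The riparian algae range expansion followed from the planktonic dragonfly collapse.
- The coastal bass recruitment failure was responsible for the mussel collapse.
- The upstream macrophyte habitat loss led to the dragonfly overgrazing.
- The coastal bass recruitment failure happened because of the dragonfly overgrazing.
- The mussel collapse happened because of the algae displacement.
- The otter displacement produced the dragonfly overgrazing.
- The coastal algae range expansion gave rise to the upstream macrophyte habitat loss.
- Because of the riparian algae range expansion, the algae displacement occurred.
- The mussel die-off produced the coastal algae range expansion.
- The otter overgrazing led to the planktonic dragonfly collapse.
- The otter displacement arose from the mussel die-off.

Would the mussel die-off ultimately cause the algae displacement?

No

The mussel die-off leads to the coastal algae range expansion, the upstream macrophyte habitat loss, the otter displacement, the dragonfly overgrazing, the coastal bass recruitment failure, the mussel collapse; the algae displacement is not among them.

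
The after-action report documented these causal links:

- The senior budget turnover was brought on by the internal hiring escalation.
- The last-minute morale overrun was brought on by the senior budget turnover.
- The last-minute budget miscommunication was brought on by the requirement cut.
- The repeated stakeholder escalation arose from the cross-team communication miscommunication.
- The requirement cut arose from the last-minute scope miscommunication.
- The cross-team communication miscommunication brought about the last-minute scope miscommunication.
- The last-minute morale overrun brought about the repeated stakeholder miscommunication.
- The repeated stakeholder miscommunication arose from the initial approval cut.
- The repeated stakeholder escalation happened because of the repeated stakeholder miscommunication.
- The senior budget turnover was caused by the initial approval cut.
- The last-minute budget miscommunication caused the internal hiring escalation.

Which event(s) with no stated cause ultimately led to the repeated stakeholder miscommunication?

the cross-team communication miscommunication, the initial approval cut

Tracing upstream from the repeated stakeholder miscommunication: the repeated stakeholder miscommunication ← the last-minute morale overrun ← the senior budget turnover ← the internal hiring escalation ← the last-minute budget miscommunication ← the requirement cut ← the last-minute scope miscommunication ← the cross-team communication miscommunication.
A separate upstream branch: the repeated stakeholder miscommunication ← the initial approval cut.
Each of those chain origins has no stated cause.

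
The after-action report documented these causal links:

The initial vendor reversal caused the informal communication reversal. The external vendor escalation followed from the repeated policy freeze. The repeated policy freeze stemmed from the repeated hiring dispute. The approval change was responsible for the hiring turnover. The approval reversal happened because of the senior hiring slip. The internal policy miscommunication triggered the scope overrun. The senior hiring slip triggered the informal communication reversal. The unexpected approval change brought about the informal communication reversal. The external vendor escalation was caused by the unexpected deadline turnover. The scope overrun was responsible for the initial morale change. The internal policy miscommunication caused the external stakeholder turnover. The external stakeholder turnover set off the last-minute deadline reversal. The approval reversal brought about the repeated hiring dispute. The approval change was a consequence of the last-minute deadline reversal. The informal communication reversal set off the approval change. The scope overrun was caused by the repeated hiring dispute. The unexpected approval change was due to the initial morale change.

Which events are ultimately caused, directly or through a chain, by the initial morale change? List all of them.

Direct effects: the unexpected approval change.
2 steps out: the informal communication reversal.
3 steps out: the approval change.
4 steps out: the hiring turnover.
Not reachable from it: the senior hiring slip, the approval reversal, the internal policy miscommunication, the repeated hiring dispute, the repeated policy freeze, the scope overrun, the external stakeholder turnover, the initial vendor reversal, the unexpected deadline turnover, the external vendor escalation, the last-minute deadline reversal.

the approval change, the hiring turnover, the informal communication reversal, the unexpected approval change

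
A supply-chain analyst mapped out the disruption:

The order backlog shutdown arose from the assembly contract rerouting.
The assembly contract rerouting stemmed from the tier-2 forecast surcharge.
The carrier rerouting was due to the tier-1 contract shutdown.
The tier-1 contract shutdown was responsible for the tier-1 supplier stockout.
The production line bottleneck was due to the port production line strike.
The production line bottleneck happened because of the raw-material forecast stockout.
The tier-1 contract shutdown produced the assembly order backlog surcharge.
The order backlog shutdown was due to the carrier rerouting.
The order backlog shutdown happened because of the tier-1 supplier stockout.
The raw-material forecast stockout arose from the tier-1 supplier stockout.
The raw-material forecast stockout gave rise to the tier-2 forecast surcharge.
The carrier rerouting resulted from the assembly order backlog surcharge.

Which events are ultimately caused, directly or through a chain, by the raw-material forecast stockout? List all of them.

Direct effects: the production line bottleneck, the tier-2 forecast surcharge.
2 steps out: the assembly contract rerouting.
3 steps out: the order backlog shutdown.
Not reachable from it: the tier-1 contract shutdown, the tier-1 supplier stockout, the assembly order backlog surcharge, the carrier rerouting, the port production line strike.

the assembly contract rerouting, the order backlog shutdown, the production line bottleneck, the tier-2 forecast surcharge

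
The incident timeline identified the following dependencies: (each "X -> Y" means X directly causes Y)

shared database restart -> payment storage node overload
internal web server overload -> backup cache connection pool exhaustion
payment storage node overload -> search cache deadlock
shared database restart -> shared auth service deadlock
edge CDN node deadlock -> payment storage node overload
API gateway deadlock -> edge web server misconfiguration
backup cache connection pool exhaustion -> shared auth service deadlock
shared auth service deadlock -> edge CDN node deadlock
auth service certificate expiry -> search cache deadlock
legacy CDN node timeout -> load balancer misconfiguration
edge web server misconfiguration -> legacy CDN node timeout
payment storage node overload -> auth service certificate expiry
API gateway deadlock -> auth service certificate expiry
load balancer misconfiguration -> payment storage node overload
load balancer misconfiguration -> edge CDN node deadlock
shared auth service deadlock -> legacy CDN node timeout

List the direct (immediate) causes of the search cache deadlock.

Upstream contributors include the internal web server overload, the backup cache connection pool exhaustion, the API gateway deadlock, the shared database restart, the shared auth service deadlock, the edge web server misconfiguration, the legacy CDN node timeout, the load balancer misconfiguration, the edge CDN node deadlock, but only the auth service certificate expiry, the payment storage node overload feed directly into the search cache deadlock.

the auth service certificate expiry, the payment storage node overload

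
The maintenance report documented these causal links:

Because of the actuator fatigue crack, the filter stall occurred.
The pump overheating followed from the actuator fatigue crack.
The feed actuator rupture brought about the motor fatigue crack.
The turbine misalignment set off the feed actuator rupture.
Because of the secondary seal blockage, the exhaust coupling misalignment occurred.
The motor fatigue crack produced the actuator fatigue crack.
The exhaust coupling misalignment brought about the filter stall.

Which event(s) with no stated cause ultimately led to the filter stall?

Tracing upstream from the filter stall: the filter stall ← the actuator fatigue crack ← the motor fatigue crack ← the feed actuator rupture ← the turbine misalignment.
A separate upstream branch: the filter stall ← the exhaust coupling misalignment ← the secondary seal blockage.
Each of those chain origins has no stated cause.

the secondary seal blockage, the turbine misalignment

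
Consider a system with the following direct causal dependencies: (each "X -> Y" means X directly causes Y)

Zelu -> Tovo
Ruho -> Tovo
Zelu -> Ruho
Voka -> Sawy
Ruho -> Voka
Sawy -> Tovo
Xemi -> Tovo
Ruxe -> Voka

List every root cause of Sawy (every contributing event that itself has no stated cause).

Tracing upstream from Sawy: Sawy ← Voka ← Ruxe.
A separate upstream branch: Sawy ← Voka ← Ruho ← Zelu.
Each of those chain origins has no stated cause.

Ruxe, Zelu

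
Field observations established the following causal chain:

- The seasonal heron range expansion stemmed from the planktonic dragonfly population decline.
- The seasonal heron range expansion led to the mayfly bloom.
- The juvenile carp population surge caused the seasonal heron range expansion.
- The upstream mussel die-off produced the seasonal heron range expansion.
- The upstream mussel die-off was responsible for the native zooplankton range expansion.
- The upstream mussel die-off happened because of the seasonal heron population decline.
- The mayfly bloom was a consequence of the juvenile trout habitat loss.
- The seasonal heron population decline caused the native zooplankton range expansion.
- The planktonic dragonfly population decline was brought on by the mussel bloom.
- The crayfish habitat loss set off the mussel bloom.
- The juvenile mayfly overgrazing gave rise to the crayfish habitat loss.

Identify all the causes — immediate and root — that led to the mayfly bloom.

Immediate causes of the mayfly bloom: the juvenile trout habitat loss, the seasonal heron range expansion.
Further upstream: the juvenile mayfly overgrazing, the seasonal heron population decline, the juvenile carp population surge, the crayfish habitat loss, the upstream mussel die-off, the mussel bloom, the planktonic dragonfly population decline.

the crayfish habitat loss, the juvenile carp population surge, the juvenile mayfly overgrazing, the juvenile trout habitat loss, the mussel bloom, the planktonic dragonfly population decline, the seasonal heron population decline, the seasonal heron range expansion, the upstream mussel die-off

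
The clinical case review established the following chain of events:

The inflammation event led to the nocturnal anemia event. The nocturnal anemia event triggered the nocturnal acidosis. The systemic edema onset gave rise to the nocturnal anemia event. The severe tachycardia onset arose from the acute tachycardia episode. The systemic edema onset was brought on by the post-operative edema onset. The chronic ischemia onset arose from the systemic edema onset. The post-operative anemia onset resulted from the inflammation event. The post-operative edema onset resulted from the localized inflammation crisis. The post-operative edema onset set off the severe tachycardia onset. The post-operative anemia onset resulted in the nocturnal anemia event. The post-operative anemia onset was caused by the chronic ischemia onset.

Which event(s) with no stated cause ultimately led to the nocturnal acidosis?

Tracing upstream from the nocturnal acidosis: the nocturnal acidosis ← the nocturnal anemia event ← the systemic edema onset ← the post-operative edema onset ← the localized inflammation crisis.
A separate upstream branch: the nocturnal acidosis ← the nocturnal anemia event ← the inflammation event.
Each of those chain origins has no stated cause.

the inflammation event, the localized inflammation crisis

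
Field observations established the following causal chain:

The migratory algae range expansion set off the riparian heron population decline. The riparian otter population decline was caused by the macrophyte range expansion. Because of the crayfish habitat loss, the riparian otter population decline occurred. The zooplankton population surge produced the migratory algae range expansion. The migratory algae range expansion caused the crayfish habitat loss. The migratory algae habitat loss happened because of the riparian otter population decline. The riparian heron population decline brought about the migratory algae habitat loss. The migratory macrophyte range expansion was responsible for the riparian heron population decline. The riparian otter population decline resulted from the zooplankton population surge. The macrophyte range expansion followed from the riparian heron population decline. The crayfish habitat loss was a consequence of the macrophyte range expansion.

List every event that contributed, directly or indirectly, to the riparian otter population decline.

Immediate causes of the riparian otter population decline: the zooplankton population surge, the macrophyte range expansion, the crayfish habitat loss.
Further upstream: the migratory algae range expansion, the riparian heron population decline, the migratory macrophyte range expansion.

the crayfish habitat loss, the macrophyte range expansion, the migratory algae range expansion, the migratory macrophyte range expansion, the riparian heron population decline, the zooplankton population surge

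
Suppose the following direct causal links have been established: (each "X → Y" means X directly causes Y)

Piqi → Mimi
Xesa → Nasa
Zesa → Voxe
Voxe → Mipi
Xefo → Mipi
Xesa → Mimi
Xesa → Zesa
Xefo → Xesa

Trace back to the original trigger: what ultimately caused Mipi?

Tracing upstream from Mipi: Mipi ← Xefo.
Xefo has no stated cause, so it is the root.

Xefo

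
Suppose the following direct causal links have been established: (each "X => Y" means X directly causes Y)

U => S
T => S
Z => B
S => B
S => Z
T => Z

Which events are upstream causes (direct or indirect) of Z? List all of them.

S, T, U

Immediate causes of Z: T, S.
Further upstream: U.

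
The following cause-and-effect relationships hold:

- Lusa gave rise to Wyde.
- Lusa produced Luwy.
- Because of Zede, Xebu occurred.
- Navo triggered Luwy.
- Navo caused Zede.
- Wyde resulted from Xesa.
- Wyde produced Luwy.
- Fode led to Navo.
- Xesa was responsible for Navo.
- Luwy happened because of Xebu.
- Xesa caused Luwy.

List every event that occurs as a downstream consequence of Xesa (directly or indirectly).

Luwy, Navo, Wyde, Xebu, Zede

Direct effects: Navo, Wyde, Luwy.
2 steps out: Zede.
3 steps out: Xebu.
Not reachable from it: Fode, Lusa.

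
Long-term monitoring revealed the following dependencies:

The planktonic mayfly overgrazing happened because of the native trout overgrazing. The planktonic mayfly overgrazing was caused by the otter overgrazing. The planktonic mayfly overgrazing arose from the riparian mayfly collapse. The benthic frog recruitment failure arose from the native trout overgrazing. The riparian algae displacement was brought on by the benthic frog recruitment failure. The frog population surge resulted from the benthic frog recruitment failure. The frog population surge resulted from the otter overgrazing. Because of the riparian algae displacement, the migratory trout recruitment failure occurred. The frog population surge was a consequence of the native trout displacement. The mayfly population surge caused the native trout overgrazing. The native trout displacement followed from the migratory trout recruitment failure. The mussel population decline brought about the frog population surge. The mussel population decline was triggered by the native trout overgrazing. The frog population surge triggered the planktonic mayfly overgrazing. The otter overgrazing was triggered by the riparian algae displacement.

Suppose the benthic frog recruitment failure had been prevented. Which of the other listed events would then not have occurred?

the migratory trout recruitment failure, the native trout displacement, the otter overgrazing, the riparian algae displacement

Downstream of the benthic frog recruitment failure: the riparian algae displacement, the migratory trout recruitment failure, the native trout displacement, the otter overgrazing, the frog population surge, the planktonic mayfly overgrazing.
Of those, still caused via another path: the frog population surge, the planktonic mayfly overgrazing.
The remainder have no surviving cause.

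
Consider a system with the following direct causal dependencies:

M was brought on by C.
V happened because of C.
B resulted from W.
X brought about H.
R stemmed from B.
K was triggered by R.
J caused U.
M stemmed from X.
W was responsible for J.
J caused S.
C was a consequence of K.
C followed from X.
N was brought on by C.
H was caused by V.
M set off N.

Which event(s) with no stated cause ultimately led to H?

Tracing upstream from H: H ← V ← C ← K ← R ← B ← W.
A separate upstream branch: H ← X.
Each of those chain origins has no stated cause.

W, X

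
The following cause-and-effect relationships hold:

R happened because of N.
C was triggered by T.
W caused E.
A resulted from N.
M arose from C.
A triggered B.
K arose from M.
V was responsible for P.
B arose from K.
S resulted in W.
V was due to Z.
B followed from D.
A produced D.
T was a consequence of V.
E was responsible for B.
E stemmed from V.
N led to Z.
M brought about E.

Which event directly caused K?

M

Upstream contributors include N, Z, V, T, C, but only M feeds directly into K.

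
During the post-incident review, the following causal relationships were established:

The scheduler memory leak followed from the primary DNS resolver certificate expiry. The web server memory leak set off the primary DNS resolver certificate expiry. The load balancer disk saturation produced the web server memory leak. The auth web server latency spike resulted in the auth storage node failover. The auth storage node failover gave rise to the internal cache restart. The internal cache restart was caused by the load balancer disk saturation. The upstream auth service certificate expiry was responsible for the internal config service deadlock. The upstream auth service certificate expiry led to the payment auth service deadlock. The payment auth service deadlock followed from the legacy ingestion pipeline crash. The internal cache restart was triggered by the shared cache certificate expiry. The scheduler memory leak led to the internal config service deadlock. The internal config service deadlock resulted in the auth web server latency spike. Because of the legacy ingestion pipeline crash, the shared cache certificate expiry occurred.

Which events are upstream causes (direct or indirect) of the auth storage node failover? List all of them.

the auth web server latency spike, the internal config service deadlock, the load balancer disk saturation, the primary DNS resolver certificate expiry, the scheduler memory leak, the upstream auth service certificate expiry, the web server memory leak

Immediate cause of the auth storage node failover: the auth web server latency spike.
Further upstream: the upstream auth service certificate expiry, the load balancer disk saturation, the web server memory leak, the primary DNS resolver certificate expiry, the scheduler memory leak, the internal config service deadlock.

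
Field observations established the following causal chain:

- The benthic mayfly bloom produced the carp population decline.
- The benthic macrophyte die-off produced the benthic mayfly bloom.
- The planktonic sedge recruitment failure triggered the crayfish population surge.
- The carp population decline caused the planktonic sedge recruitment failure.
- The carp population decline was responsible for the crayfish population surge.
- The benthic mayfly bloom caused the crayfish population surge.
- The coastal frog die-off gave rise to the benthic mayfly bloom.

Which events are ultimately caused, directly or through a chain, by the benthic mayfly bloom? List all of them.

the carp population decline, the crayfish population surge, the planktonic sedge recruitment failure

Direct effects: the carp population decline, the crayfish population surge.
2 steps out: the planktonic sedge recruitment failure.
Not reachable from it: the coastal frog die-off, the benthic macrophyte die-off.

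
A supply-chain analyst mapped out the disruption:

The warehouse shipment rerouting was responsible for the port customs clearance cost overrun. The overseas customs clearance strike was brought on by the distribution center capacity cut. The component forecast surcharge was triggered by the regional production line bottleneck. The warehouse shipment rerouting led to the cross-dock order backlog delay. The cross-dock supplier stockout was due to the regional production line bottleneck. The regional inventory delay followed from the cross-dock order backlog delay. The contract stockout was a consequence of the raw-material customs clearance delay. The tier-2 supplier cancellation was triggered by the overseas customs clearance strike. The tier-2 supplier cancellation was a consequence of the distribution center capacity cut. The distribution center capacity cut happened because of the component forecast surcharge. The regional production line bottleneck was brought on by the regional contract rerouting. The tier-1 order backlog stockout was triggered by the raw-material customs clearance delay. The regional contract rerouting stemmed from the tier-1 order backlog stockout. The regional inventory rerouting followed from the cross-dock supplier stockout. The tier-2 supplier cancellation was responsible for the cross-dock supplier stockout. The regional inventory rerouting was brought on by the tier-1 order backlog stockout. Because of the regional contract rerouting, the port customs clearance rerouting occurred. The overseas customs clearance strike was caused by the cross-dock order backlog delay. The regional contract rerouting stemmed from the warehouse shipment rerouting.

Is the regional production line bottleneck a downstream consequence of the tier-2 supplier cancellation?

No

The tier-2 supplier cancellation leads to the cross-dock supplier stockout, the regional inventory rerouting; the regional production line bottleneck is not among them.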